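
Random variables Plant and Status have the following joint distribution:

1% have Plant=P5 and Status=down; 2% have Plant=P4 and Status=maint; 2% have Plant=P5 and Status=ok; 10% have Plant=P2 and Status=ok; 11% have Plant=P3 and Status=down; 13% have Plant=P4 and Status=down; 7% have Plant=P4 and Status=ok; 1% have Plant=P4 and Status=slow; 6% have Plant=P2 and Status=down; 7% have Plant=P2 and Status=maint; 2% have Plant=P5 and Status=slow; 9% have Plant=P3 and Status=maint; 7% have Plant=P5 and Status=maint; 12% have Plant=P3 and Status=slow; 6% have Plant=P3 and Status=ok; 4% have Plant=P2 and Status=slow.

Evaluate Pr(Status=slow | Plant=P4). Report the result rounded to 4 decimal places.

0.0435

P(Plant=P4) = 0.07 + 0.01 + 0.13 + 0.02 = 0.23.
P(Status=slow | Plant=P4) = 0.01/0.23 = 0.0435.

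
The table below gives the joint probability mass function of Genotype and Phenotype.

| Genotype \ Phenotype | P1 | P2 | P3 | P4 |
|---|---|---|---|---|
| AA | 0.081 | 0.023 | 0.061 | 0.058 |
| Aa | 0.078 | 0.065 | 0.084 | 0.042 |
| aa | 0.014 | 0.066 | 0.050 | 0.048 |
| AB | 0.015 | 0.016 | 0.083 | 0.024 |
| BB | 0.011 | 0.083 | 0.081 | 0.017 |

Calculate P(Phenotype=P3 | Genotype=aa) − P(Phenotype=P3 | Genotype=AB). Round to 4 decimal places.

-0.3206

P(Genotype=aa) = 0.014 + 0.066 + 0.050 + 0.048 = 0.178; P(Phenotype=P3 | Genotype=aa) = 0.050/0.178 = 0.28090.
P(Genotype=AB) = 0.015 + 0.016 + 0.083 + 0.024 = 0.138; P(Phenotype=P3 | Genotype=AB) = 0.083/0.138 = 0.60145.
Difference = -0.3206.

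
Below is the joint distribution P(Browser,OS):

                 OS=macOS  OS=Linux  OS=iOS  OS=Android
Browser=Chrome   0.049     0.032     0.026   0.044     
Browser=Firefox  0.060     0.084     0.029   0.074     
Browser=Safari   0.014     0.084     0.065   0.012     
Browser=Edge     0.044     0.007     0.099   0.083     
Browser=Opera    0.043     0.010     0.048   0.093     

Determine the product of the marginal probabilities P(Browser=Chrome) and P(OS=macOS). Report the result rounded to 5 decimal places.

P(Browser=Chrome) = 0.049 + 0.032 + 0.026 + 0.044 = 0.151.
P(OS=macOS) = 0.049 + 0.060 + 0.014 + 0.044 + 0.043 = 0.210.
Product: 0.151 × 0.210 = 0.03171.

0.03171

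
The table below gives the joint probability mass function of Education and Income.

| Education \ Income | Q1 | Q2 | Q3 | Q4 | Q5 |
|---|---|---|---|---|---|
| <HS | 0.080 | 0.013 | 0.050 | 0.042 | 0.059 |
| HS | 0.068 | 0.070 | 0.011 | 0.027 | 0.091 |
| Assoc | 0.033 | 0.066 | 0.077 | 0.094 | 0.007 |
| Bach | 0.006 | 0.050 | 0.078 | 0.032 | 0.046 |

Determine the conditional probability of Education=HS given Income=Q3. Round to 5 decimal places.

0.05093

P(Income=Q3) = 0.050 + 0.011 + 0.077 + 0.078 = 0.216.
P(Education=HS | Income=Q3) = 0.011/0.216 = 0.05093.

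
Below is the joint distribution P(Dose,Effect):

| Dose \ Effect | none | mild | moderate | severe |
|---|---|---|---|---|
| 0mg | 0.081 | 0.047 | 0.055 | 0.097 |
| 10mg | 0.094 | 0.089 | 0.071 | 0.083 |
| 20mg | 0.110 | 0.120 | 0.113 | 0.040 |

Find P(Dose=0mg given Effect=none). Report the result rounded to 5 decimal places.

P(Effect=none) = 0.081 + 0.094 + 0.110 = 0.285.
P(Dose=0mg | Effect=none) = 0.081/0.285 = 0.28421.

0.28421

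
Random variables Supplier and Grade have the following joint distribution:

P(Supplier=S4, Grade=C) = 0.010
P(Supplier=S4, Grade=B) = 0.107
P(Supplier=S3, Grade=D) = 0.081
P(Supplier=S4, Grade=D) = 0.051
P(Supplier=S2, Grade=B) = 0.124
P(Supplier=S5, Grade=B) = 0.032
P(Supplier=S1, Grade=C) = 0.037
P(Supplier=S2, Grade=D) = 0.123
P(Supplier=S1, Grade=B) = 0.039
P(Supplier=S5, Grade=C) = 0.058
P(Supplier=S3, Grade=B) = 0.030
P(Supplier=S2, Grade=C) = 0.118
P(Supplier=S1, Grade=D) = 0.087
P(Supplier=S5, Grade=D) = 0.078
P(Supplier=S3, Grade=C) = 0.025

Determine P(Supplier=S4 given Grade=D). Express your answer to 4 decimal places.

0.1214

P(Grade=D) = 0.087 + 0.123 + 0.081 + 0.051 + 0.078 = 0.420.
P(Supplier=S4 | Grade=D) = 0.051/0.420 = 0.1214.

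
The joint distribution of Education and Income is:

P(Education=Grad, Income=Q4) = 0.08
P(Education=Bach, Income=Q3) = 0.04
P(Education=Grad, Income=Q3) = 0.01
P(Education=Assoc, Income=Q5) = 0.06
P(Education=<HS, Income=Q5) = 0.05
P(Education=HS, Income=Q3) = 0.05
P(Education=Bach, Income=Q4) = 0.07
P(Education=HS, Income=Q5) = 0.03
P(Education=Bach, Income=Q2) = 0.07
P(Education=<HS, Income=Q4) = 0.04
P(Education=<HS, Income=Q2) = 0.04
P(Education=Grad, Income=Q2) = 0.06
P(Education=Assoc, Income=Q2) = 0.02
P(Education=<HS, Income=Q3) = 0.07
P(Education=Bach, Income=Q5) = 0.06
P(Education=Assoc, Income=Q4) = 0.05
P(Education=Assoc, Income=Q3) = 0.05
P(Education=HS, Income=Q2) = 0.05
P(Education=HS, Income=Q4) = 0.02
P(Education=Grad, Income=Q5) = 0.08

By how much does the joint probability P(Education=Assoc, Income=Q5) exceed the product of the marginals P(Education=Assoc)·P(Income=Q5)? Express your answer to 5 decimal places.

P(Education=Assoc) = 0.02 + 0.05 + 0.05 + 0.06 = 0.18.
P(Income=Q5) = 0.05 + 0.03 + 0.06 + 0.06 + 0.08 = 0.28.
P(Education=Assoc, Income=Q5) − P(Education=Assoc)P(Income=Q5) = 0.06 − 0.18×0.28 = 0.00960.

0.00960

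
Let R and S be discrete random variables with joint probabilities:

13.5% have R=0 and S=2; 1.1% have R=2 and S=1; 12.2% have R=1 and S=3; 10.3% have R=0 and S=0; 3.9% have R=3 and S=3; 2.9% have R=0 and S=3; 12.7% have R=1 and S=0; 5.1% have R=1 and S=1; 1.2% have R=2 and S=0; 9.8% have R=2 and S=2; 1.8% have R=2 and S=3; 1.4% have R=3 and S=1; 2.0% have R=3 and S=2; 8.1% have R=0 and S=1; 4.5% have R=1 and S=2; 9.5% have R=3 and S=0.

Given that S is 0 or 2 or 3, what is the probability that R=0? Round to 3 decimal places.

0.317

P(S=0) = 0.103 + 0.127 + 0.012 + 0.095 = 0.337.
P(S=2) = 0.135 + 0.045 + 0.098 + 0.020 = 0.298.
P(S=3) = 0.029 + 0.122 + 0.018 + 0.039 = 0.208.
P(S ∈ {0, 2, 3}) = 0.337 + 0.298 + 0.208 = 0.843; P(R=0, S ∈ {0, 2, 3}) = 0.103 + 0.135 + 0.029 = 0.267.
P(R=0 | S ∈ {0, 2, 3}) = 0.267/0.843 = 0.317.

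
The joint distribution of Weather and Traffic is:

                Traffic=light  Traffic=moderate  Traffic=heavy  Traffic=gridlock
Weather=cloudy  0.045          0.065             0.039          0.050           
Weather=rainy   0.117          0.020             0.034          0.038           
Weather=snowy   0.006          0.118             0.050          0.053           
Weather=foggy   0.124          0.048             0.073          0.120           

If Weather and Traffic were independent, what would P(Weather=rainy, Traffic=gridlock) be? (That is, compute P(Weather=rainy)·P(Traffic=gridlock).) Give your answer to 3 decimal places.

P(Weather=rainy) = 0.117 + 0.020 + 0.034 + 0.038 = 0.209.
P(Traffic=gridlock) = 0.050 + 0.038 + 0.053 + 0.120 = 0.261.
Product: 0.209 × 0.261 = 0.055.

0.055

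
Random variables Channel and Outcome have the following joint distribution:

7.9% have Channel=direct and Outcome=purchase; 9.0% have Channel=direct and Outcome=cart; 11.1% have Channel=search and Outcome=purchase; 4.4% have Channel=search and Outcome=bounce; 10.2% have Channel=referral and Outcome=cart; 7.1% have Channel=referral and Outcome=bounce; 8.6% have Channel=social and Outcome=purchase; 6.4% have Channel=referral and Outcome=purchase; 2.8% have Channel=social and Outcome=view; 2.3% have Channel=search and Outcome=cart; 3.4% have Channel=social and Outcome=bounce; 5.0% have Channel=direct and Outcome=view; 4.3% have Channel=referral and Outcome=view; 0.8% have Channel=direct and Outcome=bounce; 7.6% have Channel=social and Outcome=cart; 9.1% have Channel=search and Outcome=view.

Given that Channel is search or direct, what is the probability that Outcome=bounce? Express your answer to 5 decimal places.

0.10484

P(Channel=search) = 0.044 + 0.091 + 0.023 + 0.111 = 0.269.
P(Channel=direct) = 0.008 + 0.050 + 0.090 + 0.079 = 0.227.
P(Channel ∈ {search, direct}) = 0.269 + 0.227 = 0.496; P(Outcome=bounce, Channel ∈ {search, direct}) = 0.044 + 0.008 = 0.052.
P(Outcome=bounce | Channel ∈ {search, direct}) = 0.052/0.496 = 0.10484.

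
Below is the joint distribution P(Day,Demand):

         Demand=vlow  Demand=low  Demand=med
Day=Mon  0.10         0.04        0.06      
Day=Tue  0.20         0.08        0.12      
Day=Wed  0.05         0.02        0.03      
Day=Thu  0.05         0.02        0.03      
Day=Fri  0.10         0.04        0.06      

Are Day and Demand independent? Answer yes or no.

yes

Every cell satisfies P(Day,Demand) = P(Day)·P(Demand). For instance P(Day=Fri) = 0.20, P(Demand=med) = 0.30, and 0.20×0.30 = 0.06 matches the joint entry. So Day and Demand are independent.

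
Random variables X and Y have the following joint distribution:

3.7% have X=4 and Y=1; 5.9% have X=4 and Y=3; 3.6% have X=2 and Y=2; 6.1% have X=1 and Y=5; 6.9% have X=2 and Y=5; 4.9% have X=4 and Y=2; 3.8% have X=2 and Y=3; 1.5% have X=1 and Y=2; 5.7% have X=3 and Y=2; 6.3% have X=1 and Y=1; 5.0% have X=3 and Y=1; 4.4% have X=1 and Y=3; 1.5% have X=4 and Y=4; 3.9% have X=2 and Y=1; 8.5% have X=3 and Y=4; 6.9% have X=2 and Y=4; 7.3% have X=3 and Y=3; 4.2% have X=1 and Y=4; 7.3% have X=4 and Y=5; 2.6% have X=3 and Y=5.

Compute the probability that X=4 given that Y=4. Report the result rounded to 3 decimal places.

0.071

P(Y=4) = 0.042 + 0.069 + 0.085 + 0.015 = 0.211.
P(X=4 | Y=4) = 0.015/0.211 = 0.071.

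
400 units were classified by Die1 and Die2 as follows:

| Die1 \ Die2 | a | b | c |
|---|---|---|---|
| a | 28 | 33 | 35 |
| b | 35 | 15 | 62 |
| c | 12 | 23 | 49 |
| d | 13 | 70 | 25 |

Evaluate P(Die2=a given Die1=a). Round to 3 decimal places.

Total with Die1=a: 28 + 33 + 35 = 96.
P(Die2=a | Die1=a) = 28/96 = 0.292.

0.292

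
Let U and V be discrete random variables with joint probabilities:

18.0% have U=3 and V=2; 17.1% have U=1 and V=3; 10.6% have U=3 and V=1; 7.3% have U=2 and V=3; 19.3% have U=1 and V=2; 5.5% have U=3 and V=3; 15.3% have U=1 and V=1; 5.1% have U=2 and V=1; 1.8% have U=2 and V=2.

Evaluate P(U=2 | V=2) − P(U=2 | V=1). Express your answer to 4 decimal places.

-0.1185

P(V=2) = 0.193 + 0.018 + 0.180 = 0.391; P(U=2 | V=2) = 0.018/0.391 = 0.04604.
P(V=1) = 0.153 + 0.051 + 0.106 = 0.310; P(U=2 | V=1) = 0.051/0.310 = 0.16452.
Difference = -0.1185.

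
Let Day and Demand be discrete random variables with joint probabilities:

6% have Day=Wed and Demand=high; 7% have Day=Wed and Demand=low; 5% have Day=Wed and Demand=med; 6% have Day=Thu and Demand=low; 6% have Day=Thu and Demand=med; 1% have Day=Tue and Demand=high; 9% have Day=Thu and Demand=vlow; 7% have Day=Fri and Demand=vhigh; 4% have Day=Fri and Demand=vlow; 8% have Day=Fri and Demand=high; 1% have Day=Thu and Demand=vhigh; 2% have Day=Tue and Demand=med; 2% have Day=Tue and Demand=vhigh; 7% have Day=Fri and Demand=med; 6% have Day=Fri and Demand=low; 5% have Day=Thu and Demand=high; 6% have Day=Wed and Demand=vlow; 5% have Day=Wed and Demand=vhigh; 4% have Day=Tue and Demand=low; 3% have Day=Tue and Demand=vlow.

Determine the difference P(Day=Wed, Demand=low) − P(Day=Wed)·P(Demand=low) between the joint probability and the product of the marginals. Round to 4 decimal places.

0.0033

P(Day=Wed) = 0.06 + 0.07 + 0.05 + 0.06 + 0.05 = 0.29.
P(Demand=low) = 0.04 + 0.07 + 0.06 + 0.06 = 0.23.
P(Day=Wed, Demand=low) − P(Day=Wed)P(Demand=low) = 0.07 − 0.29×0.23 = 0.0033.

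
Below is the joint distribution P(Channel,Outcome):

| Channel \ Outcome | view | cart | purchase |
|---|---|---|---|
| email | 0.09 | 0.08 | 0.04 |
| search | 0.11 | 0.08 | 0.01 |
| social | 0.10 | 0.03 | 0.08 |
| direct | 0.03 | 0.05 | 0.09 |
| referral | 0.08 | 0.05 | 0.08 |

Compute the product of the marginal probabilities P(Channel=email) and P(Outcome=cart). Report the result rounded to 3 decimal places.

0.061

P(Channel=email) = 0.09 + 0.08 + 0.04 = 0.21.
P(Outcome=cart) = 0.08 + 0.08 + 0.03 + 0.05 + 0.05 = 0.29.
Product: 0.21 × 0.29 = 0.061.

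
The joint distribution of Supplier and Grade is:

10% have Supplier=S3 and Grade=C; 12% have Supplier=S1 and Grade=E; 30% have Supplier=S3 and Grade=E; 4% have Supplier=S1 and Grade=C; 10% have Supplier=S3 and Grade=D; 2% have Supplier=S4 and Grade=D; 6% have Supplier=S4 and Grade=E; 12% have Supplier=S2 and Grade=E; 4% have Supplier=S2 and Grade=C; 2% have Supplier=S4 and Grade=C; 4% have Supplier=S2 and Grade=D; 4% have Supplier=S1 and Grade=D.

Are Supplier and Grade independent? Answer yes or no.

yes

Every cell satisfies P(Supplier,Grade) = P(Supplier)·P(Grade). For instance P(Supplier=S3) = 0.50, P(Grade=D) = 0.20, and 0.50×0.20 = 0.10 matches the joint entry. So Supplier and Grade are independent.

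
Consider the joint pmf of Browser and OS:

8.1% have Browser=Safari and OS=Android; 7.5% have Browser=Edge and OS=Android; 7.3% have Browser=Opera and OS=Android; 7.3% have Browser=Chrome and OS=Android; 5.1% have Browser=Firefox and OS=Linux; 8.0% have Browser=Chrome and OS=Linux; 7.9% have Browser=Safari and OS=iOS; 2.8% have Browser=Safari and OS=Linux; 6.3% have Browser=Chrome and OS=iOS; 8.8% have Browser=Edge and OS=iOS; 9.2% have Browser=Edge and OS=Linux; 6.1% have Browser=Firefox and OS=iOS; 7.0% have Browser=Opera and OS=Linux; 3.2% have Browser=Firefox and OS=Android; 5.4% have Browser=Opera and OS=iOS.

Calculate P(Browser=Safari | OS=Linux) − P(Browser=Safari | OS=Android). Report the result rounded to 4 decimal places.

-0.1553

P(OS=Linux) = 0.080 + 0.051 + 0.028 + 0.092 + 0.070 = 0.321; P(Browser=Safari | OS=Linux) = 0.028/0.321 = 0.08723.
P(OS=Android) = 0.073 + 0.032 + 0.081 + 0.075 + 0.073 = 0.334; P(Browser=Safari | OS=Android) = 0.081/0.334 = 0.24251.
Difference = -0.1553.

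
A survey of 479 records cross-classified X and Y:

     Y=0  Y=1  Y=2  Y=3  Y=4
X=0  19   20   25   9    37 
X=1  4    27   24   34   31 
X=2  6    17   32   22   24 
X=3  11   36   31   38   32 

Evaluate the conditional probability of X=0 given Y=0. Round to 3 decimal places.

0.475

Total with Y=0: 19 + 4 + 6 + 11 = 40.
P(X=0 | Y=0) = 19/40 = 0.475.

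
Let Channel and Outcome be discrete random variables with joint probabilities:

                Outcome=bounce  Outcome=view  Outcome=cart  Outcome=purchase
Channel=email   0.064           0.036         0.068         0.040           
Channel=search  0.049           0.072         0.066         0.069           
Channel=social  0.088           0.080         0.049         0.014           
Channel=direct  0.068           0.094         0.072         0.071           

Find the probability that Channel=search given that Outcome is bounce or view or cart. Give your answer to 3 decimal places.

P(Outcome=bounce) = 0.064 + 0.049 + 0.088 + 0.068 = 0.269.
P(Outcome=view) = 0.036 + 0.072 + 0.080 + 0.094 = 0.282.
P(Outcome=cart) = 0.068 + 0.066 + 0.049 + 0.072 = 0.255.
P(Outcome ∈ {bounce, view, cart}) = 0.269 + 0.282 + 0.255 = 0.806; P(Channel=search, Outcome ∈ {bounce, view, cart}) = 0.049 + 0.072 + 0.066 = 0.187.
P(Channel=search | Outcome ∈ {bounce, view, cart}) = 0.187/0.806 = 0.232.

0.232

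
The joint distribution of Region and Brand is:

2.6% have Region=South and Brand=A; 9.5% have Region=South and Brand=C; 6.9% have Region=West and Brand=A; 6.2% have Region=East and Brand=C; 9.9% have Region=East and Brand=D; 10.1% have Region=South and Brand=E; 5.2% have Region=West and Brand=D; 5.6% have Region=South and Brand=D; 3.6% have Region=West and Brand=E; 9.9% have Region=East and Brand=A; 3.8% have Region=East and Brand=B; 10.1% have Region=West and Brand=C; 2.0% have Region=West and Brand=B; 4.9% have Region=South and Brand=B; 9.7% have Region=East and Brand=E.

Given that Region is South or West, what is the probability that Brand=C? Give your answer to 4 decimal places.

0.3240

P(Region=South) = 0.026 + 0.049 + 0.095 + 0.056 + 0.101 = 0.327.
P(Region=West) = 0.069 + 0.020 + 0.101 + 0.052 + 0.036 = 0.278.
P(Region ∈ {South, West}) = 0.327 + 0.278 = 0.605; P(Brand=C, Region ∈ {South, West}) = 0.095 + 0.101 = 0.196.
P(Brand=C | Region ∈ {South, West}) = 0.196/0.605 = 0.3240.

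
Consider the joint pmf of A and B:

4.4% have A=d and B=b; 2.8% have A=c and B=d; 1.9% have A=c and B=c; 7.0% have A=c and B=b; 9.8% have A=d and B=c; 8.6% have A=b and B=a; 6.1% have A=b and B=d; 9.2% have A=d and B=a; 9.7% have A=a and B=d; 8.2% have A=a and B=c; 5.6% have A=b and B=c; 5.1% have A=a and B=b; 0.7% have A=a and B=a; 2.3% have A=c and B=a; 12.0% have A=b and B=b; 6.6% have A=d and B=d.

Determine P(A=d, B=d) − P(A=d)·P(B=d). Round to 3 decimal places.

P(A=d) = 0.092 + 0.044 + 0.098 + 0.066 = 0.300.
P(B=d) = 0.097 + 0.061 + 0.028 + 0.066 = 0.252.
P(A=d, B=d) − P(A=d)P(B=d) = 0.066 − 0.300×0.252 = -0.010.

-0.010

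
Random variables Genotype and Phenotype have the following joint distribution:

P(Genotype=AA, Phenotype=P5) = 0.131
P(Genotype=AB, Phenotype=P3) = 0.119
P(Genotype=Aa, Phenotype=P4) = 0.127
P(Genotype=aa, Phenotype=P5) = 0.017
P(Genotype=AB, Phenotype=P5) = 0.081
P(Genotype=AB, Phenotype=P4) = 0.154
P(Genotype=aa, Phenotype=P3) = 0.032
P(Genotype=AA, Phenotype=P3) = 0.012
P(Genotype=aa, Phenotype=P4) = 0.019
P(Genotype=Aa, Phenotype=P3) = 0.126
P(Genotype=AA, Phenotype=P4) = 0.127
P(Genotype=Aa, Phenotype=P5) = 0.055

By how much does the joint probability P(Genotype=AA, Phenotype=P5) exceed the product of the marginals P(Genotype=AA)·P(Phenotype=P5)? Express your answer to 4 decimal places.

0.0543

P(Genotype=AA) = 0.012 + 0.127 + 0.131 = 0.270.
P(Phenotype=P5) = 0.131 + 0.055 + 0.017 + 0.081 = 0.284.
P(Genotype=AA, Phenotype=P5) − P(Genotype=AA)P(Phenotype=P5) = 0.131 − 0.270×0.284 = 0.0543.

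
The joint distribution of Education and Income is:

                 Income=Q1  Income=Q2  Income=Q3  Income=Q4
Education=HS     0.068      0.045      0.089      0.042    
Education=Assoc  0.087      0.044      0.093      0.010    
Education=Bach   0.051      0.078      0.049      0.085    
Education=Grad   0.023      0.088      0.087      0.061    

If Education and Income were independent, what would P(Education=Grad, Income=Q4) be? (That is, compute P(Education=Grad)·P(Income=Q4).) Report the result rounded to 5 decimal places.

P(Education=Grad) = 0.023 + 0.088 + 0.087 + 0.061 = 0.259.
P(Income=Q4) = 0.042 + 0.010 + 0.085 + 0.061 = 0.198.
Product: 0.259 × 0.198 = 0.05128.

0.05128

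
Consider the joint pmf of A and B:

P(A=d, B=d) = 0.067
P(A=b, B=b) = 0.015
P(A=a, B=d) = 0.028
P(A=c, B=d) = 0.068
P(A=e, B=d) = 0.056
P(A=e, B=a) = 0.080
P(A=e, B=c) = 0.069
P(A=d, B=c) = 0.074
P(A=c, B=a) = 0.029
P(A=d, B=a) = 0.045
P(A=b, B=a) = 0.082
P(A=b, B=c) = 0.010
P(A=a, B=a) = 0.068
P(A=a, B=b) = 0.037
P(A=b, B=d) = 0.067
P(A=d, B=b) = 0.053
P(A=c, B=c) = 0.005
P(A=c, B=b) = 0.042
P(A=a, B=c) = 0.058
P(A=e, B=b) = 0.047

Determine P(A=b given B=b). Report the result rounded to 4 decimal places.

0.0773

P(B=b) = 0.037 + 0.015 + 0.042 + 0.053 + 0.047 = 0.194.
P(A=b | B=b) = 0.015/0.194 = 0.0773.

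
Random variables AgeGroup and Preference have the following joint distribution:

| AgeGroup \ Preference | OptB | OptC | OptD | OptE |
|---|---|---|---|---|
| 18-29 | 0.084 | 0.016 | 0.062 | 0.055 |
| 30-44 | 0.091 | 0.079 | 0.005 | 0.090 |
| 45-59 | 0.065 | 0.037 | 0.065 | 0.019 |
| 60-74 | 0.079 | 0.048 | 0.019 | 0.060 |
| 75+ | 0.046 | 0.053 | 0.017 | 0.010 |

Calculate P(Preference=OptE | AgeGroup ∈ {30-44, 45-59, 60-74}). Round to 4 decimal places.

P(AgeGroup=30-44) = 0.091 + 0.079 + 0.005 + 0.090 = 0.265.
P(AgeGroup=45-59) = 0.065 + 0.037 + 0.065 + 0.019 = 0.186.
P(AgeGroup=60-74) = 0.079 + 0.048 + 0.019 + 0.060 = 0.206.
P(AgeGroup ∈ {30-44, 45-59, 60-74}) = 0.265 + 0.186 + 0.206 = 0.657; P(Preference=OptE, AgeGroup ∈ {30-44, 45-59, 60-74}) = 0.090 + 0.019 + 0.060 = 0.169.
P(Preference=OptE | AgeGroup ∈ {30-44, 45-59, 60-74}) = 0.169/0.657 = 0.2572.

0.2572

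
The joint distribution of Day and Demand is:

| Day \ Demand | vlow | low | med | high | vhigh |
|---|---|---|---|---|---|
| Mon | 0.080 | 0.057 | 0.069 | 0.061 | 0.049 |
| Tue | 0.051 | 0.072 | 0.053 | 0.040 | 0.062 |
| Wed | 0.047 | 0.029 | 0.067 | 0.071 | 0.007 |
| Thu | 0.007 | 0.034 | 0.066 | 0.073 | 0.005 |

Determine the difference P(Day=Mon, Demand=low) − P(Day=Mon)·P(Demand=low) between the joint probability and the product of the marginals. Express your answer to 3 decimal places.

P(Day=Mon) = 0.080 + 0.057 + 0.069 + 0.061 + 0.049 = 0.316.
P(Demand=low) = 0.057 + 0.072 + 0.029 + 0.034 = 0.192.
P(Day=Mon, Demand=low) − P(Day=Mon)P(Demand=low) = 0.057 − 0.316×0.192 = -0.004.

-0.004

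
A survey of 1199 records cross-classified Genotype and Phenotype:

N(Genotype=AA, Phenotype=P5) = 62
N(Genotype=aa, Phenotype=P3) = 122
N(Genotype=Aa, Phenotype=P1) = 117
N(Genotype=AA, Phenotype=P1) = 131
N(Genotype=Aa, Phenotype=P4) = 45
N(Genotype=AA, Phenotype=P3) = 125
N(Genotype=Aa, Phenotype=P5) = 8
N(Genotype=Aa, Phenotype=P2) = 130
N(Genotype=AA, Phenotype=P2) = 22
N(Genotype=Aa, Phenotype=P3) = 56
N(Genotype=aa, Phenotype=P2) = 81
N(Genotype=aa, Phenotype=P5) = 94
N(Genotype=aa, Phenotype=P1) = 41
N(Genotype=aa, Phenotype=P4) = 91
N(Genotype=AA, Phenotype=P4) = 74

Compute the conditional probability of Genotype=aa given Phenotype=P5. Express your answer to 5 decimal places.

Total with Phenotype=P5: 62 + 8 + 94 = 164.
P(Genotype=aa | Phenotype=P5) = 94/164 = 0.57317.

0.57317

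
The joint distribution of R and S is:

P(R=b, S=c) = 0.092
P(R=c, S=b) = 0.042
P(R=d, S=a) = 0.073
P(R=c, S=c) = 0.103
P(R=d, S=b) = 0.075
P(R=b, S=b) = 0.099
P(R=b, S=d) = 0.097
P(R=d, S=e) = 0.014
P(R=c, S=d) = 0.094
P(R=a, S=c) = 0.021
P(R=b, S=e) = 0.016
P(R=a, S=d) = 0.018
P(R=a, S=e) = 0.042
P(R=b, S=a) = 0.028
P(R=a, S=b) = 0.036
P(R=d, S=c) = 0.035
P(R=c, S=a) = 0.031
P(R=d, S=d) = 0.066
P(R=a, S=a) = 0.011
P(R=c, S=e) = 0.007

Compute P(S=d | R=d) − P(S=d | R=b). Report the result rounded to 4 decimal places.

-0.0412

P(R=d) = 0.073 + 0.075 + 0.035 + 0.066 + 0.014 = 0.263; P(S=d | R=d) = 0.066/0.263 = 0.25095.
P(R=b) = 0.028 + 0.099 + 0.092 + 0.097 + 0.016 = 0.332; P(S=d | R=b) = 0.097/0.332 = 0.29217.
Difference = -0.0412.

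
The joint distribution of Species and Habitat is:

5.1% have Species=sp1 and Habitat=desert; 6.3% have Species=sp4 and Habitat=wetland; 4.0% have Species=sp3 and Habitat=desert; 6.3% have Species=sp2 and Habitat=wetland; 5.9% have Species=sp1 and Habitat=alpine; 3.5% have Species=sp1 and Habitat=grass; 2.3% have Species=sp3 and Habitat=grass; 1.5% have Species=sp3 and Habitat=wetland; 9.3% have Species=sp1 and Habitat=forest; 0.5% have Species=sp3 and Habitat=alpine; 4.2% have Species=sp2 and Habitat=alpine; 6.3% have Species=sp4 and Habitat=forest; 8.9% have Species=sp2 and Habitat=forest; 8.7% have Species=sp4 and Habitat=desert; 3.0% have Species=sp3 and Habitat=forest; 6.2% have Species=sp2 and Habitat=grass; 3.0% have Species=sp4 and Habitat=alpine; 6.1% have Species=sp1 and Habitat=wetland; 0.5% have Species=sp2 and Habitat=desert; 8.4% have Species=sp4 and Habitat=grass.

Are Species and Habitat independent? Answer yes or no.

no

P(Species=sp2) = 0.261 and P(Habitat=desert) = 0.183, so their product is 0.04776, but P(Species=sp2, Habitat=desert) = 0.005. Since these differ, Species and Habitat are not independent.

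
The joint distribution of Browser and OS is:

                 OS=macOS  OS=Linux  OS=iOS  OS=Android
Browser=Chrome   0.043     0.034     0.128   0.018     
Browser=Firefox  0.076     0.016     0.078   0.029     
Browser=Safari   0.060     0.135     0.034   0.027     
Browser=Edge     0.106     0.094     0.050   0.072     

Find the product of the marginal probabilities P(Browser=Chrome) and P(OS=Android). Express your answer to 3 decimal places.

0.033

P(Browser=Chrome) = 0.043 + 0.034 + 0.128 + 0.018 = 0.223.
P(OS=Android) = 0.018 + 0.029 + 0.027 + 0.072 = 0.146.
Product: 0.223 × 0.146 = 0.033.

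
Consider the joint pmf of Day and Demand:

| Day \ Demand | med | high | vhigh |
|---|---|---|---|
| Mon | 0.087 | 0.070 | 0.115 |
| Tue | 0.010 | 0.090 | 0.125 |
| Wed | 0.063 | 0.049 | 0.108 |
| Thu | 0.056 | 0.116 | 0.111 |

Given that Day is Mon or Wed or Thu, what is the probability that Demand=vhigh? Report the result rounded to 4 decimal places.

0.4310

P(Day=Mon) = 0.087 + 0.070 + 0.115 = 0.272.
P(Day=Wed) = 0.063 + 0.049 + 0.108 = 0.220.
P(Day=Thu) = 0.056 + 0.116 + 0.111 = 0.283.
P(Day ∈ {Mon, Wed, Thu}) = 0.272 + 0.220 + 0.283 = 0.775; P(Demand=vhigh, Day ∈ {Mon, Wed, Thu}) = 0.115 + 0.108 + 0.111 = 0.334.
P(Demand=vhigh | Day ∈ {Mon, Wed, Thu}) = 0.334/0.775 = 0.4310.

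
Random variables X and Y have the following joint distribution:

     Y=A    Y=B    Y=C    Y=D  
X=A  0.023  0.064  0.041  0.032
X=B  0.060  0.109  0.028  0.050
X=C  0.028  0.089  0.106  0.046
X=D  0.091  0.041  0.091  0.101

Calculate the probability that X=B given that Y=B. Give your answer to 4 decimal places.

P(Y=B) = 0.064 + 0.109 + 0.089 + 0.041 = 0.303.
P(X=B | Y=B) = 0.109/0.303 = 0.3597.

0.3597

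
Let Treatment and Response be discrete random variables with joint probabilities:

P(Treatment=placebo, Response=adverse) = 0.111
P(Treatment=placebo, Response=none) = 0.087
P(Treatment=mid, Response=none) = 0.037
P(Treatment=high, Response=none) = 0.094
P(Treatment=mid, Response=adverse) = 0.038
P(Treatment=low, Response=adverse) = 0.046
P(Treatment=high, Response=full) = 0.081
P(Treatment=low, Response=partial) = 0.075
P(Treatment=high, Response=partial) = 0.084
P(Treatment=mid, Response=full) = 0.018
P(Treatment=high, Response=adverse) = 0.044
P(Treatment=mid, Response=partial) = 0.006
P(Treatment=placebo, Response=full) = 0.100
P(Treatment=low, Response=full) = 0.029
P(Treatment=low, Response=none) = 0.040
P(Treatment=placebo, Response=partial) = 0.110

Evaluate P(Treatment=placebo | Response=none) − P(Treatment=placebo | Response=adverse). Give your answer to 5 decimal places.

P(Response=none) = 0.087 + 0.040 + 0.037 + 0.094 = 0.258; P(Treatment=placebo | Response=none) = 0.087/0.258 = 0.337209.
P(Response=adverse) = 0.111 + 0.046 + 0.038 + 0.044 = 0.239; P(Treatment=placebo | Response=adverse) = 0.111/0.239 = 0.464435.
Difference = -0.12723.

-0.12723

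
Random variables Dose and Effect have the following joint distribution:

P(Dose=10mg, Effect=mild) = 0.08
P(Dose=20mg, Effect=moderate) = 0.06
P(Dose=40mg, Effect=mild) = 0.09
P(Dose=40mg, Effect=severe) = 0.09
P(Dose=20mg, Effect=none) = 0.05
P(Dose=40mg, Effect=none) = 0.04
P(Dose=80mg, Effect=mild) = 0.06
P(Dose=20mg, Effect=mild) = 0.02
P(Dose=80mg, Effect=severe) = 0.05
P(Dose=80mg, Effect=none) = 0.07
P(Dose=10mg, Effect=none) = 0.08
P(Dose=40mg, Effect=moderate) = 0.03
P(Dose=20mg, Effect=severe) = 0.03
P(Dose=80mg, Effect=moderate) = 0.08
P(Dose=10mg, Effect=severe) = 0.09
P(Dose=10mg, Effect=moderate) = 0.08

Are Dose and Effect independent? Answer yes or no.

no

P(Dose=40mg) = 0.25 and P(Effect=moderate) = 0.25, so their product is 0.0625, but P(Dose=40mg, Effect=moderate) = 0.03. Since these differ, Dose and Effect are not independent.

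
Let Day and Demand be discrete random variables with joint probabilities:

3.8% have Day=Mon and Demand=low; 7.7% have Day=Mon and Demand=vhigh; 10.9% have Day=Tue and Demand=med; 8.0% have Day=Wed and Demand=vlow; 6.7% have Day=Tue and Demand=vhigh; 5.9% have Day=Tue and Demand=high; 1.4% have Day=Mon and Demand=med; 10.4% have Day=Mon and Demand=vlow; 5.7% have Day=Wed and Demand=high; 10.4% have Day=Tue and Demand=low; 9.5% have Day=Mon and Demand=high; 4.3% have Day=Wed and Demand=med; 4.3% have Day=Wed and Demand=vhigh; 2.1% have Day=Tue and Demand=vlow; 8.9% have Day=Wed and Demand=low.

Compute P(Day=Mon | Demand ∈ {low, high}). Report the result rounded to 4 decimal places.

0.3009

P(Demand=low) = 0.038 + 0.104 + 0.089 = 0.231.
P(Demand=high) = 0.095 + 0.059 + 0.057 = 0.211.
P(Demand ∈ {low, high}) = 0.231 + 0.211 = 0.442; P(Day=Mon, Demand ∈ {low, high}) = 0.038 + 0.095 = 0.133.
P(Day=Mon | Demand ∈ {low, high}) = 0.133/0.442 = 0.3009.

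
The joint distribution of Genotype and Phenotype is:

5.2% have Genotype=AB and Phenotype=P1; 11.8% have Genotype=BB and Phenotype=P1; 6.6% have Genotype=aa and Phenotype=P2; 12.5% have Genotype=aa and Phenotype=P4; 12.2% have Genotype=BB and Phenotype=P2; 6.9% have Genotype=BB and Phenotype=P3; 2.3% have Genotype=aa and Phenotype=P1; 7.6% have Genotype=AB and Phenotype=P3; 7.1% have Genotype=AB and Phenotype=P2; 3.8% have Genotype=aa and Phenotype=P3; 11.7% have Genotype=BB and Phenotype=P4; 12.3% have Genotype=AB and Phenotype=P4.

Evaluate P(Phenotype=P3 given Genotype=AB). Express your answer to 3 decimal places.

0.236

P(Genotype=AB) = 0.052 + 0.071 + 0.076 + 0.123 = 0.322.
P(Phenotype=P3 | Genotype=AB) = 0.076/0.322 = 0.236.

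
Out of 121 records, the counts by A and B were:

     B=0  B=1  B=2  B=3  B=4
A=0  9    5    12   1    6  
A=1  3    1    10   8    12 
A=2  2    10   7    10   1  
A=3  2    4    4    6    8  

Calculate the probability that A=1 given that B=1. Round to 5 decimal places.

0.05000

Total with B=1: 5 + 1 + 10 + 4 = 20.
P(A=1 | B=1) = 1/20 = 0.05000.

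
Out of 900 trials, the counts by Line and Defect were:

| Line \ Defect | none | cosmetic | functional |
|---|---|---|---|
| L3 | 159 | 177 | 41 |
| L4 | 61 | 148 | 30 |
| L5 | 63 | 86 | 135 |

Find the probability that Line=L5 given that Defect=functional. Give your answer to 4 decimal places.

Total with Defect=functional: 41 + 30 + 135 = 206.
P(Line=L5 | Defect=functional) = 135/206 = 0.6553.

0.6553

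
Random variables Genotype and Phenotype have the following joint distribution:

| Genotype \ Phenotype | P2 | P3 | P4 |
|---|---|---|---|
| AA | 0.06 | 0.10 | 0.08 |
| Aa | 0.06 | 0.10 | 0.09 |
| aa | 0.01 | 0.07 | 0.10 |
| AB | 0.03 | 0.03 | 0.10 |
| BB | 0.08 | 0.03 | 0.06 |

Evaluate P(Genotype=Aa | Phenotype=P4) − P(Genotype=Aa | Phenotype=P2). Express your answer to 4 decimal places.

-0.0407

P(Phenotype=P4) = 0.08 + 0.09 + 0.10 + 0.10 + 0.06 = 0.43; P(Genotype=Aa | Phenotype=P4) = 0.09/0.43 = 0.20930.
P(Phenotype=P2) = 0.06 + 0.06 + 0.01 + 0.03 + 0.08 = 0.24; P(Genotype=Aa | Phenotype=P2) = 0.06/0.24 = 0.25000.
Difference = -0.0407.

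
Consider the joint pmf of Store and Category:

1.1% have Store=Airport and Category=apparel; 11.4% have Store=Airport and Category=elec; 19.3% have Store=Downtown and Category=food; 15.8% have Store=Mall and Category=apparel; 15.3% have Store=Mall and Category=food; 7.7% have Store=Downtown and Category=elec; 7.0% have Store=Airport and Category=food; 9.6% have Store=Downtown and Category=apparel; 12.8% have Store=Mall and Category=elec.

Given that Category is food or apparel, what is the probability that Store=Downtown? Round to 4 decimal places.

0.4244

P(Category=food) = 0.193 + 0.153 + 0.070 = 0.416.
P(Category=apparel) = 0.096 + 0.158 + 0.011 = 0.265.
P(Category ∈ {food, apparel}) = 0.416 + 0.265 = 0.681; P(Store=Downtown, Category ∈ {food, apparel}) = 0.193 + 0.096 = 0.289.
P(Store=Downtown | Category ∈ {food, apparel}) = 0.289/0.681 = 0.4244.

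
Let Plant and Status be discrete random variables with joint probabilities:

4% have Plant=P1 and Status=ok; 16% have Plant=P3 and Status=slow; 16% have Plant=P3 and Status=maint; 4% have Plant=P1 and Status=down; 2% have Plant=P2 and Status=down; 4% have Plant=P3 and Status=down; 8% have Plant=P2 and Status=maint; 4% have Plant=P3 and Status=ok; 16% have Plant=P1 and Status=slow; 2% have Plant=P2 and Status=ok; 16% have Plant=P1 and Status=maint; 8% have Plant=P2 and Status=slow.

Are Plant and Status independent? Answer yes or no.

Every cell satisfies P(Plant,Status) = P(Plant)·P(Status). For instance P(Plant=P1) = 0.40, P(Status=down) = 0.10, and 0.40×0.10 = 0.04 matches the joint entry. So Plant and Status are independent.

yes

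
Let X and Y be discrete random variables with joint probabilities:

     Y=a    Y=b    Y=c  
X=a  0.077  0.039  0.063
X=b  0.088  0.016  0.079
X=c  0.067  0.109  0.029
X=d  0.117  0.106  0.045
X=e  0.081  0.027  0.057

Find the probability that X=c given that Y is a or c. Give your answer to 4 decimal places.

P(Y=a) = 0.077 + 0.088 + 0.067 + 0.117 + 0.081 = 0.430.
P(Y=c) = 0.063 + 0.079 + 0.029 + 0.045 + 0.057 = 0.273.
P(Y ∈ {a, c}) = 0.430 + 0.273 = 0.703; P(X=c, Y ∈ {a, c}) = 0.067 + 0.029 = 0.096.
P(X=c | Y ∈ {a, c}) = 0.096/0.703 = 0.1366.

0.1366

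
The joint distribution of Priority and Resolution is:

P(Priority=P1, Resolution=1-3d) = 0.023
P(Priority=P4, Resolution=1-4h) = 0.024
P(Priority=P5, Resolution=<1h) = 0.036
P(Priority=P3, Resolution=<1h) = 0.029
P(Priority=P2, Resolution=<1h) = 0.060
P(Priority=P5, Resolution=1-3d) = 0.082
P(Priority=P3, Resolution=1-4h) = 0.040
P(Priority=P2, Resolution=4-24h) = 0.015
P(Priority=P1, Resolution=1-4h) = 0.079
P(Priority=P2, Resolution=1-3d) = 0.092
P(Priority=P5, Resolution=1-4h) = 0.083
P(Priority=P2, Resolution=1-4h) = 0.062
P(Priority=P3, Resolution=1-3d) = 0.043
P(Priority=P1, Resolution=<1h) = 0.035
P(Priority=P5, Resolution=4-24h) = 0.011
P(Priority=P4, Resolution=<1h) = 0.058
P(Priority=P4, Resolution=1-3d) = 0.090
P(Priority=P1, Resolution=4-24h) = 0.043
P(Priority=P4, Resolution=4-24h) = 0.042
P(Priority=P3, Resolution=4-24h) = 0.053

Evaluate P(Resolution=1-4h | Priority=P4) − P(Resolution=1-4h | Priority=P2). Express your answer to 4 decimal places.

P(Priority=P4) = 0.058 + 0.024 + 0.042 + 0.090 = 0.214; P(Resolution=1-4h | Priority=P4) = 0.024/0.214 = 0.11215.
P(Priority=P2) = 0.060 + 0.062 + 0.015 + 0.092 = 0.229; P(Resolution=1-4h | Priority=P2) = 0.062/0.229 = 0.27074.
Difference = -0.1586.

-0.1586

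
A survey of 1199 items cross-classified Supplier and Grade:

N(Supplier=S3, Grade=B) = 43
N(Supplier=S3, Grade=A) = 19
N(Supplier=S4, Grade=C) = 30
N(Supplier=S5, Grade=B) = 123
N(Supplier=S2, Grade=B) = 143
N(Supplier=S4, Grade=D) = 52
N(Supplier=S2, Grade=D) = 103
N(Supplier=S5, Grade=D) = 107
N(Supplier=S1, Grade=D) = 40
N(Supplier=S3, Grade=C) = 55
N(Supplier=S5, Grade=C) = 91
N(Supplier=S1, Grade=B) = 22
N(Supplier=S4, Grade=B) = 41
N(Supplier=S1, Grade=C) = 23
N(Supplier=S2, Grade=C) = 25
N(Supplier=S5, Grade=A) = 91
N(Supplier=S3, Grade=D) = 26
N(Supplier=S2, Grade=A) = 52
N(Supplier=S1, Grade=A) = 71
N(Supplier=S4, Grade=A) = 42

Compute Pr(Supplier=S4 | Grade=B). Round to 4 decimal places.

0.1102

Total with Grade=B: 22 + 143 + 43 + 41 + 123 = 372.
P(Supplier=S4 | Grade=B) = 41/372 = 0.1102.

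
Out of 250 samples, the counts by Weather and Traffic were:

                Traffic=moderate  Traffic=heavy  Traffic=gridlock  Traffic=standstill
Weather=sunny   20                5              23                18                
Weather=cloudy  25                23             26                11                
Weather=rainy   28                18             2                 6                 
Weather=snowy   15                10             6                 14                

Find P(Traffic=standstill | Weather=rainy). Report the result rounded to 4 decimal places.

Total with Weather=rainy: 28 + 18 + 2 + 6 = 54.
P(Traffic=standstill | Weather=rainy) = 6/54 = 0.1111.

0.1111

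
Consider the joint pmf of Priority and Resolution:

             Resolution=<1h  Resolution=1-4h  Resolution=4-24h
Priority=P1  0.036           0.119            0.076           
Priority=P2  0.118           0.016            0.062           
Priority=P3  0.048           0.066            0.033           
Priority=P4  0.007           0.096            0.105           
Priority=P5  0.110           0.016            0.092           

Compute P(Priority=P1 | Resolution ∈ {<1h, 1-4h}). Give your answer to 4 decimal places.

P(Resolution=<1h) = 0.036 + 0.118 + 0.048 + 0.007 + 0.110 = 0.319.
P(Resolution=1-4h) = 0.119 + 0.016 + 0.066 + 0.096 + 0.016 = 0.313.
P(Resolution ∈ {<1h, 1-4h}) = 0.319 + 0.313 = 0.632; P(Priority=P1, Resolution ∈ {<1h, 1-4h}) = 0.036 + 0.119 = 0.155.
P(Priority=P1 | Resolution ∈ {<1h, 1-4h}) = 0.155/0.632 = 0.2453.

0.2453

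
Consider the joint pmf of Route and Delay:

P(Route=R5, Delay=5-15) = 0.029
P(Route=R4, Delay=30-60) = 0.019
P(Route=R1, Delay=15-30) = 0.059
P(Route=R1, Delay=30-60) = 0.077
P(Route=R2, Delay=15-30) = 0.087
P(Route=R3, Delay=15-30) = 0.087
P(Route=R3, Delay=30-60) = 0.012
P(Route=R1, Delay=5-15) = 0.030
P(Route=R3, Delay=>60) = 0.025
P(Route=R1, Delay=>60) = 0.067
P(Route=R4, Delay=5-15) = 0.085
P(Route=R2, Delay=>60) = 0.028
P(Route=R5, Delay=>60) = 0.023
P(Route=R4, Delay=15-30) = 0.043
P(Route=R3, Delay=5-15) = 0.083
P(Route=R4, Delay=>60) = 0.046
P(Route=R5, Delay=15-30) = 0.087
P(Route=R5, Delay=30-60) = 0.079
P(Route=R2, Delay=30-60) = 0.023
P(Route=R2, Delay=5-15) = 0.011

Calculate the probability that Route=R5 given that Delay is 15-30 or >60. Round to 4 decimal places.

0.1993

P(Delay=15-30) = 0.059 + 0.087 + 0.087 + 0.043 + 0.087 = 0.363.
P(Delay=>60) = 0.067 + 0.028 + 0.025 + 0.046 + 0.023 = 0.189.
P(Delay ∈ {15-30, >60}) = 0.363 + 0.189 = 0.552; P(Route=R5, Delay ∈ {15-30, >60}) = 0.087 + 0.023 = 0.110.
P(Route=R5 | Delay ∈ {15-30, >60}) = 0.110/0.552 = 0.1993.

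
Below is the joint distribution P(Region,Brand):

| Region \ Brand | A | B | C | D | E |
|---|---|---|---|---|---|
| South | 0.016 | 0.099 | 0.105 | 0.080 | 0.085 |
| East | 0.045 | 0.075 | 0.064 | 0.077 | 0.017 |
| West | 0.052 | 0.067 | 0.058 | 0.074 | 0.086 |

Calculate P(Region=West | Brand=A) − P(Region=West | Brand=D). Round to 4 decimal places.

0.1398

P(Brand=A) = 0.016 + 0.045 + 0.052 = 0.113; P(Region=West | Brand=A) = 0.052/0.113 = 0.46018.
P(Brand=D) = 0.080 + 0.077 + 0.074 = 0.231; P(Region=West | Brand=D) = 0.074/0.231 = 0.32035.
Difference = 0.1398.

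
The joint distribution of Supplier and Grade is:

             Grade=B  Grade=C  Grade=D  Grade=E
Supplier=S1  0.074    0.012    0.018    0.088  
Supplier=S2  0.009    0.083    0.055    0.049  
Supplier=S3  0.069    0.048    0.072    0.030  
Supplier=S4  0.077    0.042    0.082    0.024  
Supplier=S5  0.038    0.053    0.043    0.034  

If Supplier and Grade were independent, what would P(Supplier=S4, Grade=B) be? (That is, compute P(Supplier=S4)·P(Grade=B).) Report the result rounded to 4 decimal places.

P(Supplier=S4) = 0.077 + 0.042 + 0.082 + 0.024 = 0.225.
P(Grade=B) = 0.074 + 0.009 + 0.069 + 0.077 + 0.038 = 0.267.
Product: 0.225 × 0.267 = 0.0601.

0.0601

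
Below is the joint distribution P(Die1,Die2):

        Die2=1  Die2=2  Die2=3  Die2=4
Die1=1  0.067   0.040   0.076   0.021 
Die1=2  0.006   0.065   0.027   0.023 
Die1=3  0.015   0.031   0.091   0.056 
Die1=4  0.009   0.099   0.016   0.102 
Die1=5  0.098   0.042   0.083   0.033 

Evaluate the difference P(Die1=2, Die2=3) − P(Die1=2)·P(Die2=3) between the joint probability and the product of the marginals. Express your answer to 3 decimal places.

P(Die1=2) = 0.006 + 0.065 + 0.027 + 0.023 = 0.121.
P(Die2=3) = 0.076 + 0.027 + 0.091 + 0.016 + 0.083 = 0.293.
P(Die1=2, Die2=3) − P(Die1=2)P(Die2=3) = 0.027 − 0.121×0.293 = -0.008.

-0.008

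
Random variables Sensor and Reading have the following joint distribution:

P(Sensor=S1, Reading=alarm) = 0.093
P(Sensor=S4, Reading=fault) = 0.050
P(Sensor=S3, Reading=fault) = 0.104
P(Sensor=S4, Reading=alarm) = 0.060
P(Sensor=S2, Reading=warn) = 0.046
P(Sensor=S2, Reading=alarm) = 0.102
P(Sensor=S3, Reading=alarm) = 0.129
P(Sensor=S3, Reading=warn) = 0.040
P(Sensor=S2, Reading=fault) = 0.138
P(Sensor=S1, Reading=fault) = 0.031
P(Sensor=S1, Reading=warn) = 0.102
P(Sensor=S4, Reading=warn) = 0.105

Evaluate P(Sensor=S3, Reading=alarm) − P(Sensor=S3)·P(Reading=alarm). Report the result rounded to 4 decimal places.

0.0242

P(Sensor=S3) = 0.040 + 0.129 + 0.104 = 0.273.
P(Reading=alarm) = 0.093 + 0.102 + 0.129 + 0.060 = 0.384.
P(Sensor=S3, Reading=alarm) − P(Sensor=S3)P(Reading=alarm) = 0.129 − 0.273×0.384 = 0.0242.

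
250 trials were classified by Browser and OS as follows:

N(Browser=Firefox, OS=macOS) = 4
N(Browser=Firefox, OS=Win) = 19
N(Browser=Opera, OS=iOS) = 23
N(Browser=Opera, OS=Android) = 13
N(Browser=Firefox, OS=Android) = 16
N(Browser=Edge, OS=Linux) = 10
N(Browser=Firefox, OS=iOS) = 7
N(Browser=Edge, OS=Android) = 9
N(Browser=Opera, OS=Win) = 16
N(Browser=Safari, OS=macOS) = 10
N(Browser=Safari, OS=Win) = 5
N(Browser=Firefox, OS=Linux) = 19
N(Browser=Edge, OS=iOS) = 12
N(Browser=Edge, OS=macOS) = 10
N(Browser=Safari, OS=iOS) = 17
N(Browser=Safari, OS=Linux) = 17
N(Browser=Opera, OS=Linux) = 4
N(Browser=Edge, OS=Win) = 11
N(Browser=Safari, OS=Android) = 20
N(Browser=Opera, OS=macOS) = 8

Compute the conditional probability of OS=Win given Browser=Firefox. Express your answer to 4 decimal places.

0.2923

Total with Browser=Firefox: 19 + 4 + 19 + 7 + 16 = 65.
P(OS=Win | Browser=Firefox) = 19/65 = 0.2923.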